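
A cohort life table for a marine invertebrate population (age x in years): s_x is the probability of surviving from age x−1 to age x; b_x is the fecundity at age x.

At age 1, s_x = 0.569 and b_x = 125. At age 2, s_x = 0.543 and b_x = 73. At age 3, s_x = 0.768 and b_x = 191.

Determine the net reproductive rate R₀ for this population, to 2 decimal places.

Survivorship from birth: l_x = s_1·s_2·…·s_x.
  l_1 = 0.56900
  l_2 = 0.30897
  l_3 = 0.23729
R₀ = Σ l_x b_x:
  age 1: 0.56900 × 125 = 71.1250
  age 2: 0.30897 × 73 = 22.5548
  age 3: 0.23729 × 191 = 45.3224
R₀ = 71.1250 + 22.5548 + 45.3224 = 139.0022

139.00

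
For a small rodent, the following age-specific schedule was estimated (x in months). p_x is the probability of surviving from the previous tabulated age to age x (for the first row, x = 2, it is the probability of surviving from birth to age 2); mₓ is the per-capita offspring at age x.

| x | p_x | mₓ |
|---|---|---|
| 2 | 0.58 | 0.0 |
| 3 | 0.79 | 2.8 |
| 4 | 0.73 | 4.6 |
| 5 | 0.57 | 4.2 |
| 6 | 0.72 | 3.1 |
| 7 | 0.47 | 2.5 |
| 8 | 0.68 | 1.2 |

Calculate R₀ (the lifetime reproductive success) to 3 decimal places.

Survivorship from birth: l_x = p_2·p_3·…·p_x.
  l_2 = 0.58000
  l_3 = 0.45820
  l_4 = 0.33449
  l_5 = 0.19066
  l_6 = 0.13727
  l_7 = 0.06452
  l_8 = 0.04387
R₀ = Σ l_x mₓ:
  age 2: 0.58000 × 0.0 = 0.0000
  age 3: 0.45820 × 2.8 = 1.2830
  age 4: 0.33449 × 4.6 = 1.5387
  age 5: 0.19066 × 4.2 = 0.8008
  age 6: 0.13727 × 3.1 = 0.4255
  age 7: 0.06452 × 2.5 = 0.1613
  age 8: 0.04387 × 1.2 = 0.0526
R₀ = 0.0000 + 1.2830 + 1.5387 + 0.8008 + 0.4255 + 0.1613 + 0.0526 = 4.2619

4.262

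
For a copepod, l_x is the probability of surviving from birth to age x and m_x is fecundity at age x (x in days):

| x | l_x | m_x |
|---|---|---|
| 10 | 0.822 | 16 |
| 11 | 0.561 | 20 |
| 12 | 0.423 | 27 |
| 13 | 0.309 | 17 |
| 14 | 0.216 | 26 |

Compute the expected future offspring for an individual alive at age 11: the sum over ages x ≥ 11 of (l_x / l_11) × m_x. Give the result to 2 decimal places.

l_11 = 0.561. Conditional survival from age 11 to x is l_x / l_11.
  x=11: (0.561/0.561) × 20 = 20.0000
  x=12: (0.423/0.561) × 27 = 20.3583
  x=13: (0.309/0.561) × 17 = 9.3636
  x=14: (0.216/0.561) × 26 = 10.0107
Sum = 20.0000 + 20.3583 + 9.3636 + 10.0107 = 59.7326

59.73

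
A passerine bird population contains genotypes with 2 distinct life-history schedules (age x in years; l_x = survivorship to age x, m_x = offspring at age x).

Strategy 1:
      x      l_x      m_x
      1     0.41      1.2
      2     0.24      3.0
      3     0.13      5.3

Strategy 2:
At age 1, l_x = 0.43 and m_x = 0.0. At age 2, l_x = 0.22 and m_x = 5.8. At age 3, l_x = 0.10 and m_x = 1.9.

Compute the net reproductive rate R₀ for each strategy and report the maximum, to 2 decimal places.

1.90

Strategy 1: R₀ = 0.41×1.2 + 0.24×3.0 + 0.13×5.3 = 1.9010
Strategy 2: R₀ = 0.43×0.0 + 0.22×5.8 + 0.10×1.9 = 1.4660
Highest R₀: strategy 1 with 1.9010.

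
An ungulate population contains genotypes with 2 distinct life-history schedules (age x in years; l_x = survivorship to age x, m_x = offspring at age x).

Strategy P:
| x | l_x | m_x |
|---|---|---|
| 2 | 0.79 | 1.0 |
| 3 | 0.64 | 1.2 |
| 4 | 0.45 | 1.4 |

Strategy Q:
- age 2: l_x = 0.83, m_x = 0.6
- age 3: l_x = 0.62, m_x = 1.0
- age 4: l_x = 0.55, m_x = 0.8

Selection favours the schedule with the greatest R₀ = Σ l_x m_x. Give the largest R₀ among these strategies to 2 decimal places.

Strategy P: R₀ = 0.79×1.0 + 0.64×1.2 + 0.45×1.4 = 2.1880
Strategy Q: R₀ = 0.83×0.6 + 0.62×1.0 + 0.55×0.8 = 1.5580
Highest R₀: strategy P with 2.1880.

2.19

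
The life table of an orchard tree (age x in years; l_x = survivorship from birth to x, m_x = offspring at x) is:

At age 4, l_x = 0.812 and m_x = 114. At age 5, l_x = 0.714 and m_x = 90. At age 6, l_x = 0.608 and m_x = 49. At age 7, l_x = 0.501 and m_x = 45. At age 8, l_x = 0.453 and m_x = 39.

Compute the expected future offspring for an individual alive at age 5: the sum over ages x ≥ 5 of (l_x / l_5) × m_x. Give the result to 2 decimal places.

188.04

l_5 = 0.714. Conditional survival from age 5 to x is l_x / l_5.
  x=5: (0.714/0.714) × 90 = 90.0000
  x=6: (0.608/0.714) × 49 = 41.7255
  x=7: (0.501/0.714) × 45 = 31.5756
  x=8: (0.453/0.714) × 39 = 24.7437
Sum = 90.0000 + 41.7255 + 31.5756 + 24.7437 = 188.0448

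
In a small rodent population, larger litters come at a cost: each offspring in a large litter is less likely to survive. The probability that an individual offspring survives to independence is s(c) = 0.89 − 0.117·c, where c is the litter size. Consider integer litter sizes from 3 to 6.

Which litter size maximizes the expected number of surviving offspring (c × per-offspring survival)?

Expected surviving offspring = c × s(c):
  c=3: 3 × 0.539 = 1.617
  c=4: 4 × 0.422 = 1.688
  c=5: 5 × 0.305 = 1.525
  c=6: 6 × 0.188 = 1.128
Maximum at c = 4 (1.688 surviving offspring).

4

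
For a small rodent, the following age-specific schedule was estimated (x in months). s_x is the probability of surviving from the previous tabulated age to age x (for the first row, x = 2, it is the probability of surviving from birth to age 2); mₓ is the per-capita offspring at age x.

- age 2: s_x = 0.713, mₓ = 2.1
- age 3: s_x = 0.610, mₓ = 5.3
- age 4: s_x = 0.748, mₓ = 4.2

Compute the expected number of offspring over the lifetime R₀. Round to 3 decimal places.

5.169

Survivorship from birth: l_x = s_2·s_3·…·s_x.
  l_2 = 0.71300
  l_3 = 0.43493
  l_4 = 0.32533
R₀ = Σ l_x mₓ:
  age 2: 0.71300 × 2.1 = 1.4973
  age 3: 0.43493 × 5.3 = 2.3051
  age 4: 0.32533 × 4.2 = 1.3664
R₀ = 1.4973 + 2.3051 + 1.3664 = 5.1688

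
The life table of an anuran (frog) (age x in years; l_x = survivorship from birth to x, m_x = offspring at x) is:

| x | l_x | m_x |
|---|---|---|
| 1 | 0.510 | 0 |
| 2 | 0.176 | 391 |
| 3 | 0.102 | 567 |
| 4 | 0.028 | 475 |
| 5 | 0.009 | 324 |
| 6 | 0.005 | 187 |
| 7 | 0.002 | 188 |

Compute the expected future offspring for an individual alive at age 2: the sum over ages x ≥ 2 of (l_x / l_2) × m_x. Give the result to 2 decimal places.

l_2 = 0.176. Conditional survival from age 2 to x is l_x / l_2.
  x=2: (0.176/0.176) × 391 = 391.0000
  x=3: (0.102/0.176) × 567 = 328.6023
  x=4: (0.028/0.176) × 475 = 75.5682
  x=5: (0.009/0.176) × 324 = 16.5682
  x=6: (0.005/0.176) × 187 = 5.3125
  x=7: (0.002/0.176) × 188 = 2.1364
Sum = 391.0000 + 328.6023 + 75.5682 + 16.5682 + 5.3125 + 2.1364 = 819.1875

819.19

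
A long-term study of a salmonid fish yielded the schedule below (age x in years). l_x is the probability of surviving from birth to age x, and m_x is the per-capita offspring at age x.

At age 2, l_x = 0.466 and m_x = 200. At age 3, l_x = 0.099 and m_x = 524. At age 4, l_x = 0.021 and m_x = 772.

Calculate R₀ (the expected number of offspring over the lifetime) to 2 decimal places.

161.29

R₀ = Σ l_x m_x:
  age 2: 0.466 × 200 = 93.2000
  age 3: 0.099 × 524 = 51.8760
  age 4: 0.021 × 772 = 16.2120
R₀ = 93.2000 + 51.8760 + 16.2120 = 161.2880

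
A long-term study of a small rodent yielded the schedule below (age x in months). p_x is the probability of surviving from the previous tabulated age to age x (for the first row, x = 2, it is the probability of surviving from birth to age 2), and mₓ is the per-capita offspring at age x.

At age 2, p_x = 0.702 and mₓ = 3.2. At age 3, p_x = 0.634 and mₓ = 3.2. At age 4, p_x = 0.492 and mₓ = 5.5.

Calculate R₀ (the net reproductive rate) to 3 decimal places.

Survivorship from birth: l_x = p_2·p_3·…·p_x.
  l_2 = 0.70200
  l_3 = 0.44507
  l_4 = 0.21897
R₀ = Σ l_x mₓ:
  age 2: 0.70200 × 3.2 = 2.2464
  age 3: 0.44507 × 3.2 = 1.4242
  age 4: 0.21897 × 5.5 = 1.2043
R₀ = 2.2464 + 1.4242 + 1.2043 = 4.8750

4.875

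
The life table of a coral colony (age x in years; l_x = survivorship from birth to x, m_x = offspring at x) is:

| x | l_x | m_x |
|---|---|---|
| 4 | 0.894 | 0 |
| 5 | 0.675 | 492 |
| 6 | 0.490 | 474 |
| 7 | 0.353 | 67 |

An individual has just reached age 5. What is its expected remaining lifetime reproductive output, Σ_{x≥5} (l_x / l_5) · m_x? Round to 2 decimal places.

l_5 = 0.675. Conditional survival from age 5 to x is l_x / l_5.
  x=5: (0.675/0.675) × 492 = 492.0000
  x=6: (0.490/0.675) × 474 = 344.0889
  x=7: (0.353/0.675) × 67 = 35.0385
Sum = 492.0000 + 344.0889 + 35.0385 = 871.1274

871.13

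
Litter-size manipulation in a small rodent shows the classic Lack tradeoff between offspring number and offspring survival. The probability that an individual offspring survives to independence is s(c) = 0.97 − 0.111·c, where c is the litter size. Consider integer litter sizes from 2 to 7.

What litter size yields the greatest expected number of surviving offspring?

4

Expected surviving offspring = c × s(c):
  c=2: 2 × 0.748 = 1.496
  c=3: 3 × 0.637 = 1.911
  c=4: 4 × 0.526 = 2.104
  c=5: 5 × 0.415 = 2.075
  c=6: 6 × 0.304 = 1.824
  c=7: 7 × 0.193 = 1.351
Maximum at c = 4 (2.104 surviving offspring).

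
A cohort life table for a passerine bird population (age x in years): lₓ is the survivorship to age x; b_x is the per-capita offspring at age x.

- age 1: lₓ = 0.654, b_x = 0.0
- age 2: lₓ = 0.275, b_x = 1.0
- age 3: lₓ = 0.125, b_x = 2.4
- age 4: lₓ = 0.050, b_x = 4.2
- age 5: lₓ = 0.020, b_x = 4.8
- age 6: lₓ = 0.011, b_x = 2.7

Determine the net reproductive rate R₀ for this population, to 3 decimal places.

R₀ = Σ lₓ b_x:
  age 1: 0.654 × 0.0 = 0.0000
  age 2: 0.275 × 1.0 = 0.2750
  age 3: 0.125 × 2.4 = 0.3000
  age 4: 0.050 × 4.2 = 0.2100
  age 5: 0.020 × 4.8 = 0.0960
  age 6: 0.011 × 2.7 = 0.0297
R₀ = 0.0000 + 0.2750 + 0.3000 + 0.2100 + 0.0960 + 0.0297 = 0.9107

0.911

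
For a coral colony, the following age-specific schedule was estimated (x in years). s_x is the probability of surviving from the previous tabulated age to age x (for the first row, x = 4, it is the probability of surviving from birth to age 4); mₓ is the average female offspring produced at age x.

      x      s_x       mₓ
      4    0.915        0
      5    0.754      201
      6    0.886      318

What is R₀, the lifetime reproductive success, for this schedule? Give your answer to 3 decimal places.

333.053

Survivorship from birth: l_x = s_4·s_5·…·s_x.
  l_4 = 0.91500
  l_5 = 0.68991
  l_6 = 0.61126
R₀ = Σ l_x mₓ:
  age 4: 0.91500 × 0 = 0.0000
  age 5: 0.68991 × 201 = 138.6719
  age 6: 0.61126 × 318 = 194.3807
R₀ = 0.0000 + 138.6719 + 194.3807 = 333.0526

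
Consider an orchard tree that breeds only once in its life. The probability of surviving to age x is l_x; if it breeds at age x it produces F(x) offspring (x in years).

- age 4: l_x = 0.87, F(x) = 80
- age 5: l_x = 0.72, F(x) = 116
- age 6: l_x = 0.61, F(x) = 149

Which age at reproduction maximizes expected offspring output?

6

Expected offspring if breeding at age x = l_x × F(x):
  age 4: 0.87 × 80 = 69.600
  age 5: 0.72 × 116 = 83.520
  age 6: 0.61 × 149 = 90.890
Maximum at age 6 (90.890).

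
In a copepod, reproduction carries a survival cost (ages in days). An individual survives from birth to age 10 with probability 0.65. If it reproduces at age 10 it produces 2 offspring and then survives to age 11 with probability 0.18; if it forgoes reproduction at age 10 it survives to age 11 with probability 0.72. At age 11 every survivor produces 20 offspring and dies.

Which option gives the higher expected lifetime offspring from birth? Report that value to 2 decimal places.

9.36

breed at age 10: R₀ = 0.65 × (2 + 0.18 × 20) = 0.65 × 5.6000 = 3.6400
delay to age 11: R₀ = 0.65 × (0.72 × 20) = 0.65 × 14.4000 = 9.3600
Higher: delay to age 11 (9.3600).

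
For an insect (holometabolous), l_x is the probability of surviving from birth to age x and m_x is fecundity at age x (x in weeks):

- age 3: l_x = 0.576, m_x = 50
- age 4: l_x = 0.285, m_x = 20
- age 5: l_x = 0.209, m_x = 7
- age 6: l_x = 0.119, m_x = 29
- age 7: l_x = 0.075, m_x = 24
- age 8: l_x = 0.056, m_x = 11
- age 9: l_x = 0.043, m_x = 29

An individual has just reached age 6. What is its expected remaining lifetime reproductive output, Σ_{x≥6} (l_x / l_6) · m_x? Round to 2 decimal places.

59.78

l_6 = 0.119. Conditional survival from age 6 to x is l_x / l_6.
  x=6: (0.119/0.119) × 29 = 29.0000
  x=7: (0.075/0.119) × 24 = 15.1261
  x=8: (0.056/0.119) × 11 = 5.1765
  x=9: (0.043/0.119) × 29 = 10.4790
Sum = 29.0000 + 15.1261 + 5.1765 + 10.4790 = 59.7815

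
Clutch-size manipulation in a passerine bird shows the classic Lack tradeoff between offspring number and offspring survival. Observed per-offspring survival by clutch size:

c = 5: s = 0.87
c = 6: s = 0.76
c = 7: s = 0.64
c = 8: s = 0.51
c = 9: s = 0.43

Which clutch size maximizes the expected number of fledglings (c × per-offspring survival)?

6

Expected fledglings = c × s(c):
  c=5: 5 × 0.87 = 4.350
  c=6: 6 × 0.76 = 4.560
  c=7: 7 × 0.64 = 4.480
  c=8: 8 × 0.51 = 4.080
  c=9: 9 × 0.43 = 3.870
Maximum at c = 6 (4.560 fledglings).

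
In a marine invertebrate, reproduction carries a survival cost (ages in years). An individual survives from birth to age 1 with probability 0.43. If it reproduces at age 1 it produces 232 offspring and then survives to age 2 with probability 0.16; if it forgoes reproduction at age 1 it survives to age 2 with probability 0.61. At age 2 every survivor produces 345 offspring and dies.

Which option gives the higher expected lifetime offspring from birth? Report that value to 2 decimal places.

123.50

breed at age 1: R₀ = 0.43 × (232 + 0.16 × 345) = 0.43 × 287.2000 = 123.4960
delay to age 2: R₀ = 0.43 × (0.61 × 345) = 0.43 × 210.4500 = 90.4935
Higher: breed at age 1 (123.4960).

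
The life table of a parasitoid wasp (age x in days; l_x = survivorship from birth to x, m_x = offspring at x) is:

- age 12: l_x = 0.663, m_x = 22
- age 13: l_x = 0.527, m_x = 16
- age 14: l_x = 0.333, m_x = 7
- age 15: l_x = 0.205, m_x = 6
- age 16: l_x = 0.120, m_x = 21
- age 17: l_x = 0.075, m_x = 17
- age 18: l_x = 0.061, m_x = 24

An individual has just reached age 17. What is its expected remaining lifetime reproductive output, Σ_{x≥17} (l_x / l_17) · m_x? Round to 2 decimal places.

36.52

l_17 = 0.075. Conditional survival from age 17 to x is l_x / l_17.
  x=17: (0.075/0.075) × 17 = 17.0000
  x=18: (0.061/0.075) × 24 = 19.5200
Sum = 17.0000 + 19.5200 = 36.5200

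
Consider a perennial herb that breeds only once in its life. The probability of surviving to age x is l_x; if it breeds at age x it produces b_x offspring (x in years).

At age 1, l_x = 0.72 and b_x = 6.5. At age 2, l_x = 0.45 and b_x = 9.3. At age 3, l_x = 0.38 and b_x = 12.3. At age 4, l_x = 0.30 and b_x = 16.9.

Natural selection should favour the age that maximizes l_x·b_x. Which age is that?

4

Expected offspring if breeding at age x = l_x × b_x:
  age 1: 0.72 × 6.5 = 4.680
  age 2: 0.45 × 9.3 = 4.185
  age 3: 0.38 × 12.3 = 4.674
  age 4: 0.30 × 16.9 = 5.070
Maximum at age 4 (5.070).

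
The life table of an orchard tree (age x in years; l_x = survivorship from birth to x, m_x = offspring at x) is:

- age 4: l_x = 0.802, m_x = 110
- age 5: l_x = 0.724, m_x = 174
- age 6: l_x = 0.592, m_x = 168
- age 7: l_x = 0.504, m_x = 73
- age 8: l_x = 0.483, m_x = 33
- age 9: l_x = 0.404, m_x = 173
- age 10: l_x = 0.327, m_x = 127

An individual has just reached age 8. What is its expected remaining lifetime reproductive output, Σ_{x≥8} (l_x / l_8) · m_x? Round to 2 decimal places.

263.69

l_8 = 0.483. Conditional survival from age 8 to x is l_x / l_8.
  x=8: (0.483/0.483) × 33 = 33.0000
  x=9: (0.404/0.483) × 173 = 144.7039
  x=10: (0.327/0.483) × 127 = 85.9814
Sum = 33.0000 + 144.7039 + 85.9814 = 263.6853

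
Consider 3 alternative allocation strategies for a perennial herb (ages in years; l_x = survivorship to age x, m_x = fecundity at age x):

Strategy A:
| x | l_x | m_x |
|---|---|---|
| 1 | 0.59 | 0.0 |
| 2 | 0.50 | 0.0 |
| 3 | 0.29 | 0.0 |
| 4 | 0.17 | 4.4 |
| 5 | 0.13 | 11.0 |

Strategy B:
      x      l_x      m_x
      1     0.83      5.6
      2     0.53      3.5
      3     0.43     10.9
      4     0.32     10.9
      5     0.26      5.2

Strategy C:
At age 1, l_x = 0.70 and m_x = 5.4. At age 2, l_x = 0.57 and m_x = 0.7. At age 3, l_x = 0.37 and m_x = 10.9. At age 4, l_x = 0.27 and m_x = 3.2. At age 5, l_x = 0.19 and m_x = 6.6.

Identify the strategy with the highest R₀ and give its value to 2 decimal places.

Strategy A: R₀ = 0.59×0.0 + 0.50×0.0 + 0.29×0.0 + 0.17×4.4 + 0.13×11.0 = 2.1780
Strategy B: R₀ = 0.83×5.6 + 0.53×3.5 + 0.43×10.9 + 0.32×10.9 + 0.26×5.2 = 16.0300
Strategy C: R₀ = 0.70×5.4 + 0.57×0.7 + 0.37×10.9 + 0.27×3.2 + 0.19×6.6 = 10.3300
Highest R₀: strategy B with 16.0300.

16.03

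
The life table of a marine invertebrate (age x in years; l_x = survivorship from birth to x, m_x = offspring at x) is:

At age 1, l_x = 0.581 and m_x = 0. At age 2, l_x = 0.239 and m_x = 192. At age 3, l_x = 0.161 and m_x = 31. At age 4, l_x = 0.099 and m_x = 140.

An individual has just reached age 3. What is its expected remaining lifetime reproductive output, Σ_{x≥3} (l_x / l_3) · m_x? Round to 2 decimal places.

l_3 = 0.161. Conditional survival from age 3 to x is l_x / l_3.
  x=3: (0.161/0.161) × 31 = 31.0000
  x=4: (0.099/0.161) × 140 = 86.0870
Sum = 31.0000 + 86.0870 = 117.0870

117.09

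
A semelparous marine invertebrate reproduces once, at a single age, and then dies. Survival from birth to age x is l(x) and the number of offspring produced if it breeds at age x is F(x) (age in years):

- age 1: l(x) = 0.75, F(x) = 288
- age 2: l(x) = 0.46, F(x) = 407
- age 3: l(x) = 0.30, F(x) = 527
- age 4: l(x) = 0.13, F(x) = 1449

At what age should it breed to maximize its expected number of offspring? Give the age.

Expected offspring if breeding at age x = l(x) × F(x):
  age 1: 0.75 × 288 = 216.000
  age 2: 0.46 × 407 = 187.220
  age 3: 0.30 × 527 = 158.100
  age 4: 0.13 × 1449 = 188.370
Maximum at age 1 (216.000).

1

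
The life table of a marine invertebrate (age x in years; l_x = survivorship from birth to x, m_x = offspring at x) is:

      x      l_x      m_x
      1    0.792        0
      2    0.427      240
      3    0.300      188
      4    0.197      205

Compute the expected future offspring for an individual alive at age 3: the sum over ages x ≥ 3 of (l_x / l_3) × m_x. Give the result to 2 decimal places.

l_3 = 0.300. Conditional survival from age 3 to x is l_x / l_3.
  x=3: (0.300/0.300) × 188 = 188.0000
  x=4: (0.197/0.300) × 205 = 134.6167
Sum = 188.0000 + 134.6167 = 322.6167

322.62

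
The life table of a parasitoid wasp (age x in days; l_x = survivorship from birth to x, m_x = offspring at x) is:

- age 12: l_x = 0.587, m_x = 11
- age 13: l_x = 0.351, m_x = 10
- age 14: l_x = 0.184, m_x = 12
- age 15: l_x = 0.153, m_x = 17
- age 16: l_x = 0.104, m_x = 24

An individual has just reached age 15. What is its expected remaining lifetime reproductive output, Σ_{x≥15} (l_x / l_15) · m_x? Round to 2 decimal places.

33.31

l_15 = 0.153. Conditional survival from age 15 to x is l_x / l_15.
  x=15: (0.153/0.153) × 17 = 17.0000
  x=16: (0.104/0.153) × 24 = 16.3137
Sum = 17.0000 + 16.3137 = 33.3137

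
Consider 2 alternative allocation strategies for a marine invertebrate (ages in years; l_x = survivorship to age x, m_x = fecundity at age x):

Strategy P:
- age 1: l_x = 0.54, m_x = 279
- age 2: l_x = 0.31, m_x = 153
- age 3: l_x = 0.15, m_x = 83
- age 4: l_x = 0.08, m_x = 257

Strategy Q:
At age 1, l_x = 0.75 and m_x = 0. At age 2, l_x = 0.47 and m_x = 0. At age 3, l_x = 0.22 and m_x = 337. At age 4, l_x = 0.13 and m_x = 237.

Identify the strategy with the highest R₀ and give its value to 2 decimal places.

231.10

Strategy P: R₀ = 0.54×279 + 0.31×153 + 0.15×83 + 0.08×257 = 231.1000
Strategy Q: R₀ = 0.75×0 + 0.47×0 + 0.22×337 + 0.13×237 = 104.9500
Highest R₀: strategy P with 231.1000.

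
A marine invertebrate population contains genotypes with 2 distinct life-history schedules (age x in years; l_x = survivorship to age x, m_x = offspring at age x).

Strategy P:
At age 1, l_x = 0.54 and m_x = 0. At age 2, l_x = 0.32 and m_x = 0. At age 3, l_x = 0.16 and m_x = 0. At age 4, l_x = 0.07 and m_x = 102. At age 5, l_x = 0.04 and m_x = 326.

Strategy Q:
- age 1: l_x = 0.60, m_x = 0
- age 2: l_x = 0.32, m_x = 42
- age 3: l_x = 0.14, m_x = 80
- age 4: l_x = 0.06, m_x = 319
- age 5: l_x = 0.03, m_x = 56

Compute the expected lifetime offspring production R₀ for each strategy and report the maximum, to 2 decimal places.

Strategy P: R₀ = 0.54×0 + 0.32×0 + 0.16×0 + 0.07×102 + 0.04×326 = 20.1800
Strategy Q: R₀ = 0.60×0 + 0.32×42 + 0.14×80 + 0.06×319 + 0.03×56 = 45.4600
Highest R₀: strategy Q with 45.4600.

45.46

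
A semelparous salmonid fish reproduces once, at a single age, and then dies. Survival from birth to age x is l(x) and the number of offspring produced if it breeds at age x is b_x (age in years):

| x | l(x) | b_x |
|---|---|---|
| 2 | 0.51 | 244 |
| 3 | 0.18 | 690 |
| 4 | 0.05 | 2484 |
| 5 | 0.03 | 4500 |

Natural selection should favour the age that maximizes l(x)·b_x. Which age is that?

Expected offspring if breeding at age x = l(x) × b_x:
  age 2: 0.51 × 244 = 124.440
  age 3: 0.18 × 690 = 124.200
  age 4: 0.05 × 2484 = 124.200
  age 5: 0.03 × 4500 = 135.000
Maximum at age 5 (135.000).

5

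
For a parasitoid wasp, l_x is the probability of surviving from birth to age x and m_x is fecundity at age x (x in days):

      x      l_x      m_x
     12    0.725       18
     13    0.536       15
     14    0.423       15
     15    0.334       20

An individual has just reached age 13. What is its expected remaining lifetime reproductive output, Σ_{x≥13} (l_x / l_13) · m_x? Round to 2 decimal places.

39.30

l_13 = 0.536. Conditional survival from age 13 to x is l_x / l_13.
  x=13: (0.536/0.536) × 15 = 15.0000
  x=14: (0.423/0.536) × 15 = 11.8377
  x=15: (0.334/0.536) × 20 = 12.4627
Sum = 15.0000 + 11.8377 + 12.4627 = 39.3004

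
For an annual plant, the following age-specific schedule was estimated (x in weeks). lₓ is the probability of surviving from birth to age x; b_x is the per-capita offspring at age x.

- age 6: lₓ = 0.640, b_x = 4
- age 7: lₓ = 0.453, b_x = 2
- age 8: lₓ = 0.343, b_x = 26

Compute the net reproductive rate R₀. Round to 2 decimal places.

12.38

R₀ = Σ lₓ b_x:
  age 6: 0.640 × 4 = 2.5600
  age 7: 0.453 × 2 = 0.9060
  age 8: 0.343 × 26 = 8.9180
R₀ = 2.5600 + 0.9060 + 8.9180 = 12.3840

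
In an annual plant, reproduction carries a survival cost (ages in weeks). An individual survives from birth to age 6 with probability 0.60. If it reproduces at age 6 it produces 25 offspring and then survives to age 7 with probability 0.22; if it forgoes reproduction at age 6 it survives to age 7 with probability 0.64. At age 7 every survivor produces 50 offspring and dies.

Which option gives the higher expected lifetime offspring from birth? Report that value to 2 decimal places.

breed at age 6: R₀ = 0.60 × (25 + 0.22 × 50) = 0.60 × 36.0000 = 21.6000
delay to age 7: R₀ = 0.60 × (0.64 × 50) = 0.60 × 32.0000 = 19.2000
Higher: breed at age 6 (21.6000).

21.60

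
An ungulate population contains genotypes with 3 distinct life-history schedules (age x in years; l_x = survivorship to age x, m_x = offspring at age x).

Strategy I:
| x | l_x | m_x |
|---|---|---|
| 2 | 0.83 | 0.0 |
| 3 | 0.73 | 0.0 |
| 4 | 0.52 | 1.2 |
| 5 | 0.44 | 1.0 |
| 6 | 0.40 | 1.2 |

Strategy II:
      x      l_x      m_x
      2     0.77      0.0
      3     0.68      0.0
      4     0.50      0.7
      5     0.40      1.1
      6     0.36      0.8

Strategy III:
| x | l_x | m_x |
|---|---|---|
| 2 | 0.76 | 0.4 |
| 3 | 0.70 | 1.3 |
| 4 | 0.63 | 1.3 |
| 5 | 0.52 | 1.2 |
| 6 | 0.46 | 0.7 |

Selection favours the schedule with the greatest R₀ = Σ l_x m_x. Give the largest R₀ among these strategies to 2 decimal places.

2.98

Strategy I: R₀ = 0.83×0.0 + 0.73×0.0 + 0.52×1.2 + 0.44×1.0 + 0.40×1.2 = 1.5440
Strategy II: R₀ = 0.77×0.0 + 0.68×0.0 + 0.50×0.7 + 0.40×1.1 + 0.36×0.8 = 1.0780
Strategy III: R₀ = 0.76×0.4 + 0.70×1.3 + 0.63×1.3 + 0.52×1.2 + 0.46×0.7 = 2.9790
Highest R₀: strategy III with 2.9790.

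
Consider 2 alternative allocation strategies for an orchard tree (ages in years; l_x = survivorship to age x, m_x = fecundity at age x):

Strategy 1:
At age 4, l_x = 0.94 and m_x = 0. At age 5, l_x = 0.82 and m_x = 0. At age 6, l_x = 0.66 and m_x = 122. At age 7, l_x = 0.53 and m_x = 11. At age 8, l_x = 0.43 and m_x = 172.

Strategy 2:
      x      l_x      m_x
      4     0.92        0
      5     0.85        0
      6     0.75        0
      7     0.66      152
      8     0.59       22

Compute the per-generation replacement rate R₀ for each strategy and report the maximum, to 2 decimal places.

160.31

Strategy 1: R₀ = 0.94×0 + 0.82×0 + 0.66×122 + 0.53×11 + 0.43×172 = 160.3100
Strategy 2: R₀ = 0.92×0 + 0.85×0 + 0.75×0 + 0.66×152 + 0.59×22 = 113.3000
Highest R₀: strategy 1 with 160.3100.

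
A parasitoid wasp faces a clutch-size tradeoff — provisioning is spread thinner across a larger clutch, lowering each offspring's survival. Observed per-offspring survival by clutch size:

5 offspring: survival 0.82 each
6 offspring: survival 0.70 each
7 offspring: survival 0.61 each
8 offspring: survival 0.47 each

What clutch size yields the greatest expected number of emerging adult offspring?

Expected emerging adult offspring = c × s(c):
  c=5: 5 × 0.82 = 4.100
  c=6: 6 × 0.70 = 4.200
  c=7: 7 × 0.61 = 4.270
  c=8: 8 × 0.47 = 3.760
Maximum at c = 7 (4.270 emerging adult offspring).

7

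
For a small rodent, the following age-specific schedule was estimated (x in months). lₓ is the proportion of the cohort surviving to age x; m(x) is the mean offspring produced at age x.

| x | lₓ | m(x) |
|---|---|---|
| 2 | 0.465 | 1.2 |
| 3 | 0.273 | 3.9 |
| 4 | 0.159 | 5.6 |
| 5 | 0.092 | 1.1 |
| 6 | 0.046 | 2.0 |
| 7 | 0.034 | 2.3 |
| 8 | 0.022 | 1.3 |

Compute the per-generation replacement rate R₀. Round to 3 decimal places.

R₀ = Σ lₓ m(x):
  age 2: 0.465 × 1.2 = 0.5580
  age 3: 0.273 × 3.9 = 1.0647
  age 4: 0.159 × 5.6 = 0.8904
  age 5: 0.092 × 1.1 = 0.1012
  age 6: 0.046 × 2.0 = 0.0920
  age 7: 0.034 × 2.3 = 0.0782
  age 8: 0.022 × 1.3 = 0.0286
R₀ = 0.5580 + 1.0647 + 0.8904 + 0.1012 + 0.0920 + 0.0782 + 0.0286 = 2.8131

2.813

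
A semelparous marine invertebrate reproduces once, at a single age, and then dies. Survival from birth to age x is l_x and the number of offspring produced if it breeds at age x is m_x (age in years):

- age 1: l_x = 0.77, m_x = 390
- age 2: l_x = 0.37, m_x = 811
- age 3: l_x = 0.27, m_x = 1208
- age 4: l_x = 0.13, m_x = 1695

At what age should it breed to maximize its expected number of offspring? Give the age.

3

Expected offspring if breeding at age x = l_x × m_x:
  age 1: 0.77 × 390 = 300.300
  age 2: 0.37 × 811 = 300.070
  age 3: 0.27 × 1208 = 326.160
  age 4: 0.13 × 1695 = 220.350
Maximum at age 3 (326.160).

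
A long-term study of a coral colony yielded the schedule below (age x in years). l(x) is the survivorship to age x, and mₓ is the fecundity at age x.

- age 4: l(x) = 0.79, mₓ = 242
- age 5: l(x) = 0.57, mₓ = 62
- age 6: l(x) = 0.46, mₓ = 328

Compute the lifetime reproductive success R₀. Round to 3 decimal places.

377.400

R₀ = Σ l(x) mₓ:
  age 4: 0.79 × 242 = 191.1800
  age 5: 0.57 × 62 = 35.3400
  age 6: 0.46 × 328 = 150.8800
R₀ = 191.1800 + 35.3400 + 150.8800 = 377.4000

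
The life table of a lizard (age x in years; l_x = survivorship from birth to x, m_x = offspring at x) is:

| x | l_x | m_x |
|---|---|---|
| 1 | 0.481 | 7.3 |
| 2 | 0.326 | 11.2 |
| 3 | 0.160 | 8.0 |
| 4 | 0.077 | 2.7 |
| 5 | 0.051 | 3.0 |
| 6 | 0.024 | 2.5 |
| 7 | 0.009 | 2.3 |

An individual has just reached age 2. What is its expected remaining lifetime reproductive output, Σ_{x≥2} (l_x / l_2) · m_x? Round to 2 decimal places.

l_2 = 0.326. Conditional survival from age 2 to x is l_x / l_2.
  x=2: (0.326/0.326) × 11.2 = 11.2000
  x=3: (0.160/0.326) × 8.0 = 3.9264
  x=4: (0.077/0.326) × 2.7 = 0.6377
  x=5: (0.051/0.326) × 3.0 = 0.4693
  x=6: (0.024/0.326) × 2.5 = 0.1840
  x=7: (0.009/0.326) × 2.3 = 0.0635
Sum = 11.2000 + 3.9264 + 0.6377 + 0.4693 + 0.1840 + 0.0635 = 16.4810

16.48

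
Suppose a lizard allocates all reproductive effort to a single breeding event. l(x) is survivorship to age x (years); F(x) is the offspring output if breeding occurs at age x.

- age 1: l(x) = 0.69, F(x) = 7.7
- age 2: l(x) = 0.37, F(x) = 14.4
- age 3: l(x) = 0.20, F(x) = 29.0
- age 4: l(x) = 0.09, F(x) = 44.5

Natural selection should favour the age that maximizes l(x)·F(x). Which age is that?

Expected offspring if breeding at age x = l(x) × F(x):
  age 1: 0.69 × 7.7 = 5.313
  age 2: 0.37 × 14.4 = 5.328
  age 3: 0.20 × 29.0 = 5.800
  age 4: 0.09 × 44.5 = 4.005
Maximum at age 3 (5.800).

3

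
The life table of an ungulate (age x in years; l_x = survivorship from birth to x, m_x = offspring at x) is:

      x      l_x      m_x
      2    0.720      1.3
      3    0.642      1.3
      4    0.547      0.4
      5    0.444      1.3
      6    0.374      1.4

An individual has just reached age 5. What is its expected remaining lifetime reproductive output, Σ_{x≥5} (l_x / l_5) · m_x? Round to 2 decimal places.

2.48

l_5 = 0.444. Conditional survival from age 5 to x is l_x / l_5.
  x=5: (0.444/0.444) × 1.3 = 1.3000
  x=6: (0.374/0.444) × 1.4 = 1.1793
Sum = 1.3000 + 1.1793 = 2.4793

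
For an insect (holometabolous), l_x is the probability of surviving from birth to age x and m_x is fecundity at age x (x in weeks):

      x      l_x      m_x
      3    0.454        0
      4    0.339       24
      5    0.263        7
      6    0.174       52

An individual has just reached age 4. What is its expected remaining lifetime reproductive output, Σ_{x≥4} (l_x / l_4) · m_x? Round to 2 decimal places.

l_4 = 0.339. Conditional survival from age 4 to x is l_x / l_4.
  x=4: (0.339/0.339) × 24 = 24.0000
  x=5: (0.263/0.339) × 7 = 5.4307
  x=6: (0.174/0.339) × 52 = 26.6903
Sum = 24.0000 + 5.4307 + 26.6903 = 56.1209

56.12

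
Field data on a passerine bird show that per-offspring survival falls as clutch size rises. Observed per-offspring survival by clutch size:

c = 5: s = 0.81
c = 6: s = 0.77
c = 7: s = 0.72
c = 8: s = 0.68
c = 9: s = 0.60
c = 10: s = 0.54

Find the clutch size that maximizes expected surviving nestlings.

Expected surviving nestlings = c × s(c):
  c=5: 5 × 0.81 = 4.050
  c=6: 6 × 0.77 = 4.620
  c=7: 7 × 0.72 = 5.040
  c=8: 8 × 0.68 = 5.440
  c=9: 9 × 0.60 = 5.400
  c=10: 10 × 0.54 = 5.400
Maximum at c = 8 (5.440 surviving nestlings).

8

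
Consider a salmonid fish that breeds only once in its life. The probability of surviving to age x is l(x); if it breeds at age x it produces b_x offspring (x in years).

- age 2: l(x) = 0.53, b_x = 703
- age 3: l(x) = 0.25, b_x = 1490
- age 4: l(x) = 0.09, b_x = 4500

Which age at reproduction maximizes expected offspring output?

4

Expected offspring if breeding at age x = l(x) × b_x:
  age 2: 0.53 × 703 = 372.590
  age 3: 0.25 × 1490 = 372.500
  age 4: 0.09 × 4500 = 405.000
Maximum at age 4 (405.000).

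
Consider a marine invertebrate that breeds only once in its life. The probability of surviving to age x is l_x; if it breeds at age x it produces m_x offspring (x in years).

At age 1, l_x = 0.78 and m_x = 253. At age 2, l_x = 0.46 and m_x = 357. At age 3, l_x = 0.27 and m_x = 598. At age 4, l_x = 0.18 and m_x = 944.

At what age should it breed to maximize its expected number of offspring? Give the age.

1

Expected offspring if breeding at age x = l_x × m_x:
  age 1: 0.78 × 253 = 197.340
  age 2: 0.46 × 357 = 164.220
  age 3: 0.27 × 598 = 161.460
  age 4: 0.18 × 944 = 169.920
Maximum at age 1 (197.340).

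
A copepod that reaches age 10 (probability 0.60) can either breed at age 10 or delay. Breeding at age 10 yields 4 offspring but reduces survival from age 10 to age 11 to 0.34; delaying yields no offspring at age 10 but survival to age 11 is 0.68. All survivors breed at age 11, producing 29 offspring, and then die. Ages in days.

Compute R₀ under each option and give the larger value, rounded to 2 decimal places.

breed at age 10: R₀ = 0.60 × (4 + 0.34 × 29) = 0.60 × 13.8600 = 8.3160
delay to age 11: R₀ = 0.60 × (0.68 × 29) = 0.60 × 19.7200 = 11.8320
Higher: delay to age 11 (11.8320).

11.83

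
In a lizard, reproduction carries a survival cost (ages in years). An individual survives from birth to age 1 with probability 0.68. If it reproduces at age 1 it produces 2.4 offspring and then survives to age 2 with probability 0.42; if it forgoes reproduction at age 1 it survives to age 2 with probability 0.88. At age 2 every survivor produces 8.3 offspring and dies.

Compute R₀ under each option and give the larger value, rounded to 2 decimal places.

4.97

breed at age 1: R₀ = 0.68 × (2.4 + 0.42 × 8.3) = 0.68 × 5.8860 = 4.0025
delay to age 2: R₀ = 0.68 × (0.88 × 8.3) = 0.68 × 7.3040 = 4.9667
Higher: delay to age 2 (4.9667).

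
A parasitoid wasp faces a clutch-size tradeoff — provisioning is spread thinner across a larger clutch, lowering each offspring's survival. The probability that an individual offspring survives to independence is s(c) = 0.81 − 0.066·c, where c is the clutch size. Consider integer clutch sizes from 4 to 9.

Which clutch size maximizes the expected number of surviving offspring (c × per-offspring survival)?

Expected surviving offspring = c × s(c):
  c=4: 4 × 0.546 = 2.184
  c=5: 5 × 0.480 = 2.400
  c=6: 6 × 0.414 = 2.484
  c=7: 7 × 0.348 = 2.436
  c=8: 8 × 0.282 = 2.256
  c=9: 9 × 0.216 = 1.944
Maximum at c = 6 (2.484 surviving offspring).

6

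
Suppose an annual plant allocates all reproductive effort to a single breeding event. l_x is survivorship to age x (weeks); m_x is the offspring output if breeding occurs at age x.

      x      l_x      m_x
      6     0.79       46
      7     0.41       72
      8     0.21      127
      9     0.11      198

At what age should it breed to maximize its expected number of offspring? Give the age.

Expected offspring if breeding at age x = l_x × m_x:
  age 6: 0.79 × 46 = 36.340
  age 7: 0.41 × 72 = 29.520
  age 8: 0.21 × 127 = 26.670
  age 9: 0.11 × 198 = 21.780
Maximum at age 6 (36.340).

6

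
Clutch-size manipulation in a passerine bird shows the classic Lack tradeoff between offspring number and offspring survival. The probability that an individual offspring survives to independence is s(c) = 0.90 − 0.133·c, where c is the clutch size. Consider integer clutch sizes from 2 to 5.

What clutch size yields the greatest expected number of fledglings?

Expected fledglings = c × s(c):
  c=2: 2 × 0.634 = 1.268
  c=3: 3 × 0.501 = 1.503
  c=4: 4 × 0.368 = 1.472
  c=5: 5 × 0.235 = 1.175
Maximum at c = 3 (1.503 fledglings).

3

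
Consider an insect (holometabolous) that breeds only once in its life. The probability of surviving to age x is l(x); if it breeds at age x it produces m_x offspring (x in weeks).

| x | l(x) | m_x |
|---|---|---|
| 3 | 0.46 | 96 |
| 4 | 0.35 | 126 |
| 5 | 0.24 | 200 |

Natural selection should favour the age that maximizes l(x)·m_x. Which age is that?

5

Expected offspring if breeding at age x = l(x) × m_x:
  age 3: 0.46 × 96 = 44.160
  age 4: 0.35 × 126 = 44.100
  age 5: 0.24 × 200 = 48.000
Maximum at age 5 (48.000).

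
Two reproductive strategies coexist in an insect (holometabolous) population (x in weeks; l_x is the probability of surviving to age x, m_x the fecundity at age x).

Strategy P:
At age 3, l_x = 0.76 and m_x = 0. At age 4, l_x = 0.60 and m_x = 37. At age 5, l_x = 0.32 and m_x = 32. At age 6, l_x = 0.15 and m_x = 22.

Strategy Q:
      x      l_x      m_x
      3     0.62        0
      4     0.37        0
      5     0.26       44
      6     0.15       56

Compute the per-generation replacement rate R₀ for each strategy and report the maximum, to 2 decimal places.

35.74

Strategy P: R₀ = 0.76×0 + 0.60×37 + 0.32×32 + 0.15×22 = 35.7400
Strategy Q: R₀ = 0.62×0 + 0.37×0 + 0.26×44 + 0.15×56 = 19.8400
Highest R₀: strategy P with 35.7400.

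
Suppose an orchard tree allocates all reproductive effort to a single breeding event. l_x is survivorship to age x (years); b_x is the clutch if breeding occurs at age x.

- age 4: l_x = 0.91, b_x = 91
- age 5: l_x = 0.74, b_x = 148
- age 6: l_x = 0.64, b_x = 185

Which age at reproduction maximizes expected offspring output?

6

Expected offspring if breeding at age x = l_x × b_x:
  age 4: 0.91 × 91 = 82.810
  age 5: 0.74 × 148 = 109.520
  age 6: 0.64 × 185 = 118.400
Maximum at age 6 (118.400).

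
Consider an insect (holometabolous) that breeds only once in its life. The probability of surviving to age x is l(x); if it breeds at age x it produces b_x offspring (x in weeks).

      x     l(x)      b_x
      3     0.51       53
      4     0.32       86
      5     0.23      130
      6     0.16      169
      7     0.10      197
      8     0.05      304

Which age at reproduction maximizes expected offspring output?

Expected offspring if breeding at age x = l(x) × b_x:
  age 3: 0.51 × 53 = 27.030
  age 4: 0.32 × 86 = 27.520
  age 5: 0.23 × 130 = 29.900
  age 6: 0.16 × 169 = 27.040
  age 7: 0.10 × 197 = 19.700
  age 8: 0.05 × 304 = 15.200
Maximum at age 5 (29.900).

5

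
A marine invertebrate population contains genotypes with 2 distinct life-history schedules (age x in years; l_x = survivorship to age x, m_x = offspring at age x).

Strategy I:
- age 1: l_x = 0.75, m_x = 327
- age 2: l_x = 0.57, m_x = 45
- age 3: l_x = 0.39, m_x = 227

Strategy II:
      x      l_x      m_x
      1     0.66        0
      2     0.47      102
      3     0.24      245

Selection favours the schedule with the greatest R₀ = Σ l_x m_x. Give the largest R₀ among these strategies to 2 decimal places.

359.43

Strategy I: R₀ = 0.75×327 + 0.57×45 + 0.39×227 = 359.4300
Strategy II: R₀ = 0.66×0 + 0.47×102 + 0.24×245 = 106.7400
Highest R₀: strategy I with 359.4300.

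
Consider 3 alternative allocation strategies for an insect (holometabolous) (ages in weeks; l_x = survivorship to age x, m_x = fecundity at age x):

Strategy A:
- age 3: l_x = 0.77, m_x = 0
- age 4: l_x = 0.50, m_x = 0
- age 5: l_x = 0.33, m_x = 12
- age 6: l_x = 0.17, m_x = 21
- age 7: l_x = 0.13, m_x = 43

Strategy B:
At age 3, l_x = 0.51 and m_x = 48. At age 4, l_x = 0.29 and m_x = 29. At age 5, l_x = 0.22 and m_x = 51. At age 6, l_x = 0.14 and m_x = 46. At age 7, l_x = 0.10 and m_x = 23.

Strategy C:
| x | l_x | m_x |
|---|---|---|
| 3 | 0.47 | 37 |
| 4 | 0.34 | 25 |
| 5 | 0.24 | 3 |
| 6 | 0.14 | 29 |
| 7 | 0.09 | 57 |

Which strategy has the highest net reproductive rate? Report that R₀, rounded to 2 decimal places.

Strategy A: R₀ = 0.77×0 + 0.50×0 + 0.33×12 + 0.17×21 + 0.13×43 = 13.1200
Strategy B: R₀ = 0.51×48 + 0.29×29 + 0.22×51 + 0.14×46 + 0.10×23 = 52.8500
Strategy C: R₀ = 0.47×37 + 0.34×25 + 0.24×3 + 0.14×29 + 0.09×57 = 35.8000
Highest R₀: strategy B with 52.8500.

52.85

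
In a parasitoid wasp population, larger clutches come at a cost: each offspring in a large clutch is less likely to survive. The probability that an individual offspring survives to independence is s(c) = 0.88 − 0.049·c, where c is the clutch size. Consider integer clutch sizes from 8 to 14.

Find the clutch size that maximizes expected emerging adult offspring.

Expected emerging adult offspring = c × s(c):
  c=8: 8 × 0.488 = 3.904
  c=9: 9 × 0.439 = 3.951
  c=10: 10 × 0.390 = 3.900
  c=11: 11 × 0.341 = 3.751
  c=12: 12 × 0.292 = 3.504
  c=13: 13 × 0.243 = 3.159
  c=14: 14 × 0.194 = 2.716
Maximum at c = 9 (3.951 emerging adult offspring).

9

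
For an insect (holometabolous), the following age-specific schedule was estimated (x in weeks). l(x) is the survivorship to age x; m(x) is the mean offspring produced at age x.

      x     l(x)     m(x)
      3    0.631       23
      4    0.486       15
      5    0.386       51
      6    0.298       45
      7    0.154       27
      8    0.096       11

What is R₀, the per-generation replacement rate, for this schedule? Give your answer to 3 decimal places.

R₀ = Σ l(x) m(x):
  age 3: 0.631 × 23 = 14.5130
  age 4: 0.486 × 15 = 7.2900
  age 5: 0.386 × 51 = 19.6860
  age 6: 0.298 × 45 = 13.4100
  age 7: 0.154 × 27 = 4.1580
  age 8: 0.096 × 11 = 1.0560
R₀ = 14.5130 + 7.2900 + 19.6860 + 13.4100 + 4.1580 + 1.0560 = 60.1130

60.113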